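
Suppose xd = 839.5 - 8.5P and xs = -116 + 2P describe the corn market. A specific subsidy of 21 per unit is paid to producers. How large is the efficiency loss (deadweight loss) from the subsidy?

Pre-subsidy: 839.5 - 8.5P = -116 + 2P gives P* = 91, x* = 66.
With the subsidy, sellers receive Ps = Pb + 21 for each unit, where Pb is the price buyers pay.
Supply in terms of Pb becomes xs = -116 + 2(Pb + 21) = -74 + 2Pb. Setting this equal to demand: 839.5 - 8.5Pb = -74 + 2Pb, so Pb = 87.
Sellers receive Ps = 87 + 21 = 108; x' = 839.5 − 8.5·87 = 100.
The subsidy expands output by 100 − 66 = 34 past the efficient level; on those units the gap between marginal cost and willingness to pay runs from 0 up to 21.
DWL = ½ × 21 × 34 = 357.

Deadweight loss = 357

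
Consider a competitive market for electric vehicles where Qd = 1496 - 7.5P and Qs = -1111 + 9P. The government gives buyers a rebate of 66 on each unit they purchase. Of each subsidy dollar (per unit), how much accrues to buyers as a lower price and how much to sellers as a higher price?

Pre-subsidy: 1496 - 7.5P = -1111 + 9P gives P* = 158, Q* = 311.
With the rebate, buyers effectively pay Pb = Ps − 66, where Ps is the price sellers receive.
Demand in terms of Ps becomes Qd = 1496 − 7.5(Ps − 66) = 1991 - 7.5Ps. Setting this equal to supply: 1991 - 7.5Ps = -1111 + 9Ps, so Ps = 188.
Buyers pay Pb = 188 − 66 = 122; Q' = -1111 + 9·188 = 581.
Buyers' price falls by P* − Pb = 158 − 122 = 36; sellers' price rises by Ps − P* = 188 − 158 = 30.

Buyers gain 36 per unit; sellers gain 30 per unit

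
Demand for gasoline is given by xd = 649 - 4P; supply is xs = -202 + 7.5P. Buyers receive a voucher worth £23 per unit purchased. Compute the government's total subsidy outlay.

Pre-subsidy: 649 - 4P = -202 + 7.5P gives P* = 74, x* = 353.
With the rebate, buyers effectively pay Pb = Ps − 23, where Ps is the price sellers receive.
Demand in terms of Ps becomes xd = 649 − 4(Ps − 23) = 741 - 4Ps. Setting this equal to supply: 741 - 4Ps = -202 + 7.5Ps, so Ps = 82.
Buyers pay Pb = 82 − 23 = 59; x' = -202 + 7.5·82 = 413.
Government outlay = subsidy × quantity = 23 × 413 = 9499.

Government cost = £9499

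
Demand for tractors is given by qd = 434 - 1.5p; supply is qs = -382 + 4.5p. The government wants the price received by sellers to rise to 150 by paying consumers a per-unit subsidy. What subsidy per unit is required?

At a seller price of 150, quantity supplied is -382 + 4.5·150 = 293.
Buyers absorb 293 only when they pay pb with 434 − 1.5·pb = 293, i.e. pb = 94.
s = ps − pb = 150 − 94 = 56.

Required subsidy s = 56 per unit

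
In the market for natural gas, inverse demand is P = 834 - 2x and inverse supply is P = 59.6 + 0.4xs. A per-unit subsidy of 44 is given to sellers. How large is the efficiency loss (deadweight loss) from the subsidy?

Pre-subsidy: 834 - 2x = 59.6 + 0.4x gives x* = 968/3 and P* = 566/3.
With the subsidy, sellers receive Ps = Pb + 44 for each unit, where Pb is the price buyers pay.
On the curves, Pb = 834 - 2x and Ps = 59.6 + 0.4x; the wedge Ps − Pb = 44 gives 59.6 + 0.4x − (834 - 2x) = 44, so x' = 341.
Then Pb = 834 − 2·341 = 152 and Ps = 59.6 + 0.4·341 = 196.
The subsidy expands output by 341 − 968/3 = 55/3 past the efficient level; on those units the gap between marginal cost and willingness to pay runs from 0 up to 44.
DWL = ½ × 44 × 55/3 = 1210/3.

Deadweight loss = 1210/3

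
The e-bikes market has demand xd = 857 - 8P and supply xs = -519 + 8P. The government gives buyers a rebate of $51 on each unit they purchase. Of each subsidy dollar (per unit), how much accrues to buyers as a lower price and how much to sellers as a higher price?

Pre-subsidy: 857 - 8P = -519 + 8P gives P* = 86, x* = 169.
With the rebate, buyers effectively pay Pb = Ps − 51, where Ps is the price sellers receive.
Demand in terms of Ps becomes xd = 857 − 8(Ps − 51) = 1265 - 8Ps. Setting this equal to supply: 1265 - 8Ps = -519 + 8Ps, so Ps = 111.5.
Buyers pay Pb = 111.5 − 51 = 60.5; x' = -519 + 8·111.5 = 373.
Buyers' price falls by P* − Pb = 86 − 60.5 = 25.5; sellers' price rises by Ps − P* = 111.5 − 86 = 25.5.

Buyers gain $25.5 per unit; sellers gain $25.5 per unit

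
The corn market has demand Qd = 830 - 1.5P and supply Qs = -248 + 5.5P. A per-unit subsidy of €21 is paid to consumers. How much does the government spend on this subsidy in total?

Pre-subsidy: 830 - 1.5P = -248 + 5.5P gives P* = 154, Q* = 599.
With the rebate, buyers effectively pay Pb = Ps − 21, where Ps is the price sellers receive.
Demand in terms of Ps becomes Qd = 830 − 1.5(Ps − 21) = 861.5 - 1.5Ps. Setting this equal to supply: 861.5 - 1.5Ps = -248 + 5.5Ps, so Ps = 158.5.
Buyers pay Pb = 158.5 − 21 = 137.5; Q' = -248 + 5.5·158.5 = 623.75.
Government outlay = subsidy × quantity = 21 × 623.75 = 13098.75.

Government cost = €13098.75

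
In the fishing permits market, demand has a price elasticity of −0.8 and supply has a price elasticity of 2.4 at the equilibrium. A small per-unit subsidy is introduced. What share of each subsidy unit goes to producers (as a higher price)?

Producer share = 0.25

For a small subsidy around the equilibrium, the benefit split depends on the relative slopes, which at a point are proportional to the elasticities.
Buyer share = εs/(εs + |εd|) = 2.4/(2.4 + 0.8) = 0.75; seller share = |εd|/(εs + |εd|) = 0.25.
So producers capture 0.25 of the subsidy.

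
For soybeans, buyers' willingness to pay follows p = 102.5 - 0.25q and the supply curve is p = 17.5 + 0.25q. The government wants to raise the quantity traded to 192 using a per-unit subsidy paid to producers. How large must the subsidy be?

At q = 192, from the demand curve buyers pay pb = 102.5 − 0.25·192 = 54.5; from the supply curve sellers need ps = 17.5 + 0.25·192 = 65.5.
The subsidy must fill the gap: s = ps − pb = 65.5 − 54.5 = 11.

Required subsidy s = 11 per unit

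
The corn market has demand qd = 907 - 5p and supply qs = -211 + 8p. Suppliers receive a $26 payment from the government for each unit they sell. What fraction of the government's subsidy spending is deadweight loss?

DWL / government spending = 40/557

Pre-subsidy: 907 - 5p = -211 + 8p gives p* = 86, q* = 477.
With the subsidy, sellers receive ps = pb + 26 for each unit, where pb is the price buyers pay.
Supply in terms of pb becomes qs = -211 + 8(pb + 26) = -3 + 8pb. Setting this equal to demand: 907 - 5pb = -3 + 8pb, so pb = 70.
Sellers receive ps = 70 + 26 = 96; q' = 907 − 5·70 = 557.
ΔCS = ½(477 + 557)(86 − 70) = 8272; ΔPS = ½(477 + 557)(96 − 86) = 5170.
Government spending = 26 × 557 = 14482.
DWL = ½ × 26 × (557 − 477) = 1040; fraction = 1040 / 14482 = 40/557.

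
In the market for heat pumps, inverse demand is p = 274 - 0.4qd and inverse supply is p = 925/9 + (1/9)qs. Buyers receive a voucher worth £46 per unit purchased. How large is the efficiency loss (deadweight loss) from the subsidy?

Deadweight loss = £2070

Pre-subsidy: 274 - 0.4q = 925/9 + (1/9)q gives q* = 335 and p* = 140.
With the rebate, buyers effectively pay pb = ps − 46, where ps is the price sellers receive.
On the curves, pb = 274 - 0.4q and ps = 925/9 + (1/9)q; the wedge ps − pb = 46 gives 925/9 + (1/9)q − (274 - 0.4q) = 46, so q' = 425.
Then pb = 274 − 0.4·425 = 104 and ps = 925/9 + (1/9)·425 = 150.
The subsidy expands output by 425 − 335 = 90 past the efficient level; on those units the gap between marginal cost and willingness to pay runs from 0 up to 46.
DWL = ½ × 46 × 90 = 2070.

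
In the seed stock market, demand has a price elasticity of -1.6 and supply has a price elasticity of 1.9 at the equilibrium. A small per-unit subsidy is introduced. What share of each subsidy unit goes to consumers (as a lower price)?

For a small subsidy around the equilibrium, the benefit split depends on the relative slopes, which at a point are proportional to the elasticities.
Buyer share = εs/(εs + |εd|) = 1.9/(1.9 + 1.6) = 19/35; seller share = |εd|/(εs + |εd|) = 16/35.

Consumer share = 19/35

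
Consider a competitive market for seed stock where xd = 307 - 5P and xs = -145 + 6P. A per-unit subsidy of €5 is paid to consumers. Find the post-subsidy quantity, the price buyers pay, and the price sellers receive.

x' = 1267/11; buyers pay 422/11; sellers receive 477/11

Pre-subsidy: 307 - 5P = -145 + 6P gives P* = 452/11, x* = 1117/11.
With the rebate, buyers effectively pay Pb = Ps − 5, where Ps is the price sellers receive.
Demand in terms of Ps becomes xd = 307 − 5(Ps − 5) = 332 - 5Ps. Setting this equal to supply: 332 - 5Ps = -145 + 6Ps, so Ps = 477/11.
Buyers pay Pb = 477/11 − 5 = 422/11; x' = -145 + 6·(477/11) = 1267/11.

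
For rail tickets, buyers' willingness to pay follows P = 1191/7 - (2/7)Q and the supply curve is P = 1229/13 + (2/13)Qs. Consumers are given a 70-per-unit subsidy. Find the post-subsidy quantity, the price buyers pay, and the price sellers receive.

Q' = 331.25; buyers pay 75.5; sellers receive 145.5

Pre-subsidy: 1191/7 - (2/7)Q = 1229/13 + (2/13)Q gives Q* = 172 and P* = 121.
With the rebate, buyers effectively pay Pb = Ps − 70, where Ps is the price sellers receive.
On the curves, Pb = 1191/7 - (2/7)Q and Ps = 1229/13 + (2/13)Q; the wedge Ps − Pb = 70 gives 1229/13 + (2/13)Q − (1191/7 - (2/7)Q) = 70, so Q' = 331.25.
Then Pb = 1191/7 − (2/7)·331.25 = 75.5 and Ps = 1229/13 + (2/13)·331.25 = 145.5.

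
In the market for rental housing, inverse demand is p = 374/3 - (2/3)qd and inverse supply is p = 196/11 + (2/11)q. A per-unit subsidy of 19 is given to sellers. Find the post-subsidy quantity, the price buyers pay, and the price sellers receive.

Pre-subsidy: 374/3 - (2/3)q = 196/11 + (2/11)q gives q* = 1763/14 and p* = 285/7.
With the subsidy, sellers receive ps = pb + 19 for each unit, where pb is the price buyers pay.
On the curves, pb = 374/3 - (2/3)q and ps = 196/11 + (2/11)q; the wedge ps − pb = 19 gives 196/11 + (2/11)q − (374/3 - (2/3)q) = 19, so q' = 4153/28.
Then pb = 374/3 − (2/3)·(4153/28) = 361/14 and ps = 196/11 + (2/11)·(4153/28) = 627/14.

q' = 4153/28; buyers pay 361/14; sellers receive 627/14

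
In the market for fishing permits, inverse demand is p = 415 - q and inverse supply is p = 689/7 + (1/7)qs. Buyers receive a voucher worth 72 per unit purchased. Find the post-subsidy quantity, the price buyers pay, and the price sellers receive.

Pre-subsidy: 415 - q = 689/7 + (1/7)q gives q* = 277 and p* = 138.
With the rebate, buyers effectively pay pb = ps − 72, where ps is the price sellers receive.
On the curves, pb = 415 - q and ps = 689/7 + (1/7)q; the wedge ps − pb = 72 gives 689/7 + (1/7)q − (415 - q) = 72, so q' = 340.
Then pb = 415 − 1·340 = 75 and ps = 689/7 + (1/7)·340 = 147.

q' = 340; buyers pay 75; sellers receive 147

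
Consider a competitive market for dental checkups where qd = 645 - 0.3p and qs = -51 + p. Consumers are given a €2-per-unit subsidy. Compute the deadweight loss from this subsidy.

Deadweight loss = 6/13

Pre-subsidy: 645 - 0.3p = -51 + p gives p* = 6960/13, q* = 6297/13.
With the rebate, buyers effectively pay pb = ps − 2, where ps is the price sellers receive.
Demand in terms of ps becomes qd = 645 − 0.3(ps − 2) = 645.6 - 0.3ps. Setting this equal to supply: 645.6 - 0.3ps = -51 + ps, so ps = 6966/13.
Buyers pay pb = 6966/13 − 2 = 6940/13; q' = -51 + 1·(6966/13) = 6303/13.
The subsidy expands output by 6303/13 − 6297/13 = 6/13 past the efficient level; on those units the gap between marginal cost and willingness to pay runs from 0 up to 2.
DWL = ½ × 2 × 6/13 = 6/13.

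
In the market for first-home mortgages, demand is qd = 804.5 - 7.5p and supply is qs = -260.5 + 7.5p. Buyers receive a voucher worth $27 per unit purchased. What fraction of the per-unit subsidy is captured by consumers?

Consumer share = 0.5

Pre-subsidy: 804.5 - 7.5p = -260.5 + 7.5p gives p* = 71, q* = 272.
With the rebate, buyers effectively pay pb = ps − 27, where ps is the price sellers receive.
Demand in terms of ps becomes qd = 804.5 − 7.5(ps − 27) = 1007 - 7.5ps. Setting this equal to supply: 1007 - 7.5ps = -260.5 + 7.5ps, so ps = 84.5.
Buyers pay pb = 84.5 − 27 = 57.5; q' = -260.5 + 7.5·84.5 = 373.25.
Buyers' price falls by p* − pb = 71 − 57.5 = 13.5; sellers' price rises by ps − p* = 84.5 − 71 = 13.5.
So consumers capture 13.5/27 = 0.5 of each unit of subsidy.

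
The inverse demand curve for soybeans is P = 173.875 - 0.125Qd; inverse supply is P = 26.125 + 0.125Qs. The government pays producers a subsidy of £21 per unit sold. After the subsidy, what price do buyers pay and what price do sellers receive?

Buyers pay £89.5; sellers receive £110.5

Pre-subsidy: 173.875 - 0.125Q = 26.125 + 0.125Q gives Q* = 591 and P* = 100.
With the subsidy, sellers receive Ps = Pb + 21 for each unit, where Pb is the price buyers pay.
On the curves, Pb = 173.875 - 0.125Q and Ps = 26.125 + 0.125Q; the wedge Ps − Pb = 21 gives 26.125 + 0.125Q − (173.875 - 0.125Q) = 21, so Q' = 675.
Then Pb = 173.875 − 0.125·675 = 89.5 and Ps = 26.125 + 0.125·675 = 110.5.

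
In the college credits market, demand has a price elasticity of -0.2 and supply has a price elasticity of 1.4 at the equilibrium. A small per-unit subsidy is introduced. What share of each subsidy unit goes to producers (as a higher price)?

For a small subsidy around the equilibrium, the benefit split depends on the relative slopes, which at a point are proportional to the elasticities.
Buyer share = εs/(εs + |εd|) = 1.4/(1.4 + 0.2) = 0.875; seller share = |εd|/(εs + |εd|) = 0.125.
So producers capture 0.125 of the subsidy.

Producer share = 0.125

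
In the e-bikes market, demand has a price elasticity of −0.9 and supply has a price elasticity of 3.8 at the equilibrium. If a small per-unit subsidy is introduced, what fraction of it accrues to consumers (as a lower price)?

Consumer share = 38/47

For a small subsidy around the equilibrium, the benefit split depends on the relative slopes, which at a point are proportional to the elasticities.
Buyer share = εs/(εs + |εd|) = 3.8/(3.8 + 0.9) = 38/47; seller share = |εd|/(εs + |εd|) = 9/47.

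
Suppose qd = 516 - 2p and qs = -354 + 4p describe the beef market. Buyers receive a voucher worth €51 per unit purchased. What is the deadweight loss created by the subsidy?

Pre-subsidy: 516 - 2p = -354 + 4p gives p* = 145, q* = 226.
With the rebate, buyers effectively pay pb = ps − 51, where ps is the price sellers receive.
Demand in terms of ps becomes qd = 516 − 2(ps − 51) = 618 - 2ps. Setting this equal to supply: 618 - 2ps = -354 + 4ps, so ps = 162.
Buyers pay pb = 162 − 51 = 111; q' = -354 + 4·162 = 294.
The subsidy expands output by 294 − 226 = 68 past the efficient level; on those units the gap between marginal cost and willingness to pay runs from 0 up to 51.
DWL = ½ × 51 × 68 = 1734.

Deadweight loss = €1734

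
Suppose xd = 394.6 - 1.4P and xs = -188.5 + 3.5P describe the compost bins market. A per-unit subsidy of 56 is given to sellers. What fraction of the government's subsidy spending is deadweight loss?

DWL / government spending = 7/71

Pre-subsidy: 394.6 - 1.4P = -188.5 + 3.5P gives P* = 119, x* = 228.
With the subsidy, sellers receive Ps = Pb + 56 for each unit, where Pb is the price buyers pay.
Supply in terms of Pb becomes xs = -188.5 + 3.5(Pb + 56) = 7.5 + 3.5Pb. Setting this equal to demand: 394.6 - 1.4Pb = 7.5 + 3.5Pb, so Pb = 79.
Sellers receive Ps = 79 + 56 = 135; x' = 394.6 − 1.4·79 = 284.
ΔCS = ½(228 + 284)(119 − 79) = 10240; ΔPS = ½(228 + 284)(135 − 119) = 4096.
Government spending = 56 × 284 = 15904.
DWL = ½ × 56 × (284 − 228) = 1568; fraction = 1568 / 15904 = 7/71.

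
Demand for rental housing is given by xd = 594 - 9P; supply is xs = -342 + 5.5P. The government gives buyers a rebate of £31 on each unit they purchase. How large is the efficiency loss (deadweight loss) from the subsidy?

Pre-subsidy: 594 - 9P = -342 + 5.5P gives P* = 1872/29, x* = 378/29.
With the rebate, buyers effectively pay Pb = Ps − 31, where Ps is the price sellers receive.
Demand in terms of Ps becomes xd = 594 − 9(Ps − 31) = 873 - 9Ps. Setting this equal to supply: 873 - 9Ps = -342 + 5.5Ps, so Ps = 2430/29.
Buyers pay Pb = 2430/29 − 31 = 1531/29; x' = -342 + 5.5·(2430/29) = 3447/29.
The subsidy expands output by 3447/29 − 378/29 = 3069/29 past the efficient level; on those units the gap between marginal cost and willingness to pay runs from 0 up to 31.
DWL = ½ × 31 × 3069/29 = 95139/58.

Deadweight loss = 95139/58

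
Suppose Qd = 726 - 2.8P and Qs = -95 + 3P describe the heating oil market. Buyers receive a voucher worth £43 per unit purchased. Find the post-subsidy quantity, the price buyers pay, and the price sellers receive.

Q' = 11366/29; buyers pay 3460/29; sellers receive 4707/29

Pre-subsidy: 726 - 2.8P = -95 + 3P gives P* = 4105/29, Q* = 9560/29.
With the rebate, buyers effectively pay Pb = Ps − 43, where Ps is the price sellers receive.
Demand in terms of Ps becomes Qd = 726 − 2.8(Ps − 43) = 846.4 - 2.8Ps. Setting this equal to supply: 846.4 - 2.8Ps = -95 + 3Ps, so Ps = 4707/29.
Buyers pay Pb = 4707/29 − 43 = 3460/29; Q' = -95 + 3·(4707/29) = 11366/29.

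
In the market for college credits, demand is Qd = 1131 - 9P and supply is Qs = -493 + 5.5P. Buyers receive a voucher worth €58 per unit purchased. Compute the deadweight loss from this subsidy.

Pre-subsidy: 1131 - 9P = -493 + 5.5P gives P* = 112, Q* = 123.
With the rebate, buyers effectively pay Pb = Ps − 58, where Ps is the price sellers receive.
Demand in terms of Ps becomes Qd = 1131 − 9(Ps − 58) = 1653 - 9Ps. Setting this equal to supply: 1653 - 9Ps = -493 + 5.5Ps, so Ps = 148.
Buyers pay Pb = 148 − 58 = 90; Q' = -493 + 5.5·148 = 321.
The subsidy expands output by 321 − 123 = 198 past the efficient level; on those units the gap between marginal cost and willingness to pay runs from 0 up to 58.
DWL = ½ × 58 × 198 = 5742.

Deadweight loss = €5742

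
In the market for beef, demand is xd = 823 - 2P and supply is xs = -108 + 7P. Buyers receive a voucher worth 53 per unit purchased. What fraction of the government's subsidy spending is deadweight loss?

DWL / government spending = 371/6287

Pre-subsidy: 823 - 2P = -108 + 7P gives P* = 931/9, x* = 5545/9.
With the rebate, buyers effectively pay Pb = Ps − 53, where Ps is the price sellers receive.
Demand in terms of Ps becomes xd = 823 − 2(Ps − 53) = 929 - 2Ps. Setting this equal to supply: 929 - 2Ps = -108 + 7Ps, so Ps = 1037/9.
Buyers pay Pb = 1037/9 − 53 = 560/9; x' = -108 + 7·(1037/9) = 6287/9.
ΔCS = ½(5545/9 + 6287/9)(931/9 − 560/9) = 731612/27; ΔPS = ½(5545/9 + 6287/9)(1037/9 − 931/9) = 209032/27.
Government spending = 53 × 6287/9 = 333211/9.
DWL = ½ × 53 × (6287/9 − 5545/9) = 19663/9; fraction = (19663/9) / (333211/9) = 371/6287.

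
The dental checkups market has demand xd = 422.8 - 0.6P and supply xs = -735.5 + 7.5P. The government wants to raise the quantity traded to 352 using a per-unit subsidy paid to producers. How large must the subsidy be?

At x = 352, invert demand for the buyer price: Pb = (422.8 − 352)/0.6 = 118; invert supply for the seller price: Ps = (352 − (-735.5))/7.5 = 145.
The subsidy must fill the gap: s = Ps − Pb = 145 − 118 = 27.

Required subsidy s = 27 per unit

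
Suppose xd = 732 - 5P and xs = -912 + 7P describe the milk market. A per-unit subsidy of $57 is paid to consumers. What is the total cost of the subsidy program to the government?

Pre-subsidy: 732 - 5P = -912 + 7P gives P* = 137, x* = 47.
With the rebate, buyers effectively pay Pb = Ps − 57, where Ps is the price sellers receive.
Demand in terms of Ps becomes xd = 732 − 5(Ps − 57) = 1017 - 5Ps. Setting this equal to supply: 1017 - 5Ps = -912 + 7Ps, so Ps = 160.75.
Buyers pay Pb = 160.75 − 57 = 103.75; x' = -912 + 7·160.75 = 213.25.
Government outlay = subsidy × quantity = 57 × 213.25 = 12155.25.

Government cost = $12155.25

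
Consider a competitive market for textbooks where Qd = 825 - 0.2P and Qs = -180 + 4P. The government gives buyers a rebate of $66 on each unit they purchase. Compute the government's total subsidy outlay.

Government cost = 364848/7

Pre-subsidy: 825 - 0.2P = -180 + 4P gives P* = 1675/7, Q* = 5440/7.
With the rebate, buyers effectively pay Pb = Ps − 66, where Ps is the price sellers receive.
Demand in terms of Ps becomes Qd = 825 − 0.2(Ps − 66) = 838.2 - 0.2Ps. Setting this equal to supply: 838.2 - 0.2Ps = -180 + 4Ps, so Ps = 1697/7.
Buyers pay Pb = 1697/7 − 66 = 1235/7; Q' = -180 + 4·(1697/7) = 5528/7.
Government outlay = subsidy × quantity = 66 × 5528/7 = 364848/7.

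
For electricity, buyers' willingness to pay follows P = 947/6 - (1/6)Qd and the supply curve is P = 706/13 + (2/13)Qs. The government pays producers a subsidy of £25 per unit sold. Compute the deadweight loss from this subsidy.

Pre-subsidy: 947/6 - (1/6)Q = 706/13 + (2/13)Q gives Q* = 323 and P* = 104.
With the subsidy, sellers receive Ps = Pb + 25 for each unit, where Pb is the price buyers pay.
On the curves, Pb = 947/6 - (1/6)Q and Ps = 706/13 + (2/13)Q; the wedge Ps − Pb = 25 gives 706/13 + (2/13)Q − (947/6 - (1/6)Q) = 25, so Q' = 401.
Then Pb = 947/6 − (1/6)·401 = 91 and Ps = 706/13 + (2/13)·401 = 116.
The subsidy expands output by 401 − 323 = 78 past the efficient level; on those units the gap between marginal cost and willingness to pay runs from 0 up to 25.
DWL = ½ × 25 × 78 = 975.

Deadweight loss = £975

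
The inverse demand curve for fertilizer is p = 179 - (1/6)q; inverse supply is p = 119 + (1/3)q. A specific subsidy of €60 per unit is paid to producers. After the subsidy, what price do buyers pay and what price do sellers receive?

Pre-subsidy: 179 - (1/6)q = 119 + (1/3)q gives q* = 120 and p* = 159.
With the subsidy, sellers receive ps = pb + 60 for each unit, where pb is the price buyers pay.
On the curves, pb = 179 - (1/6)q and ps = 119 + (1/3)q; the wedge ps − pb = 60 gives 119 + (1/3)q − (179 - (1/6)q) = 60, so q' = 240.
Then pb = 179 − (1/6)·240 = 139 and ps = 119 + (1/3)·240 = 199.

Buyers pay €139; sellers receive €199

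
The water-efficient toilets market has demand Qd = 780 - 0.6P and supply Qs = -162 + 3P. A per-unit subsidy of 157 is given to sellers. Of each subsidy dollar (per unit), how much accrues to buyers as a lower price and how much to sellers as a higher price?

Buyers gain 785/6 per unit; sellers gain 157/6 per unit

Pre-subsidy: 780 - 0.6P = -162 + 3P gives P* = 785/3, Q* = 623.
With the subsidy, sellers receive Ps = Pb + 157 for each unit, where Pb is the price buyers pay.
Supply in terms of Pb becomes Qs = -162 + 3(Pb + 157) = 309 + 3Pb. Setting this equal to demand: 780 - 0.6Pb = 309 + 3Pb, so Pb = 785/6.
Sellers receive Ps = 785/6 + 157 = 1727/6; Q' = 780 − 0.6·(785/6) = 701.5.
Buyers' price falls by P* − Pb = 785/3 − 785/6 = 785/6; sellers' price rises by Ps − P* = 1727/6 − 785/3 = 157/6.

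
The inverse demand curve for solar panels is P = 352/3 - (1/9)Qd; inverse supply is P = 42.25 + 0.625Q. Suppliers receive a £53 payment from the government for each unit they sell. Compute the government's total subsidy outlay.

Government cost = £9222

Pre-subsidy: 352/3 - (1/9)Q = 42.25 + 0.625Q gives Q* = 102 and P* = 106.
With the subsidy, sellers receive Ps = Pb + 53 for each unit, where Pb is the price buyers pay.
On the curves, Pb = 352/3 - (1/9)Q and Ps = 42.25 + 0.625Q; the wedge Ps − Pb = 53 gives 42.25 + 0.625Q − (352/3 - (1/9)Q) = 53, so Q' = 174.
Then Pb = 352/3 − (1/9)·174 = 98 and Ps = 42.25 + 0.625·174 = 151.
Government outlay = subsidy × quantity = 53 × 174 = 9222.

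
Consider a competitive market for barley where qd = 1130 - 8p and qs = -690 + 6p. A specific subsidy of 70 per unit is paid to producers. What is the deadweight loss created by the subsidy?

Deadweight loss = 8400

Pre-subsidy: 1130 - 8p = -690 + 6p gives p* = 130, q* = 90.
With the subsidy, sellers receive ps = pb + 70 for each unit, where pb is the price buyers pay.
Supply in terms of pb becomes qs = -690 + 6(pb + 70) = -270 + 6pb. Setting this equal to demand: 1130 - 8pb = -270 + 6pb, so pb = 100.
Sellers receive ps = 100 + 70 = 170; q' = 1130 − 8·100 = 330.
The subsidy expands output by 330 − 90 = 240 past the efficient level; on those units the gap between marginal cost and willingness to pay runs from 0 up to 70.
DWL = ½ × 70 × 240 = 8400.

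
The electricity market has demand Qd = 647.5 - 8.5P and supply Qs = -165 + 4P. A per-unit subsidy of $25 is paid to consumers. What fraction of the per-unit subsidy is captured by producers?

Producer share = 0.68

Pre-subsidy: 647.5 - 8.5P = -165 + 4P gives P* = 65, Q* = 95.
With the rebate, buyers effectively pay Pb = Ps − 25, where Ps is the price sellers receive.
Demand in terms of Ps becomes Qd = 647.5 − 8.5(Ps − 25) = 860 - 8.5Ps. Setting this equal to supply: 860 - 8.5Ps = -165 + 4Ps, so Ps = 82.
Buyers pay Pb = 82 − 25 = 57; Q' = -165 + 4·82 = 163.
Buyers' price falls by P* − Pb = 65 − 57 = 8; sellers' price rises by Ps − P* = 82 − 65 = 17.
So producers capture 17/25 = 0.68 of each unit of subsidy.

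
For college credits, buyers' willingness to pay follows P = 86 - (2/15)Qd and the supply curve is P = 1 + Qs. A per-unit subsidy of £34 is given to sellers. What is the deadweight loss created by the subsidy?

Pre-subsidy: 86 - (2/15)Q = 1 + Q gives Q* = 75 and P* = 76.
With the subsidy, sellers receive Ps = Pb + 34 for each unit, where Pb is the price buyers pay.
On the curves, Pb = 86 - (2/15)Q and Ps = 1 + Q; the wedge Ps − Pb = 34 gives 1 + Q − (86 - (2/15)Q) = 34, so Q' = 105.
Then Pb = 86 − (2/15)·105 = 72 and Ps = 1 + 1·105 = 106.
The subsidy expands output by 105 − 75 = 30 past the efficient level; on those units the gap between marginal cost and willingness to pay runs from 0 up to 34.
DWL = ½ × 34 × 30 = 510.

Deadweight loss = £510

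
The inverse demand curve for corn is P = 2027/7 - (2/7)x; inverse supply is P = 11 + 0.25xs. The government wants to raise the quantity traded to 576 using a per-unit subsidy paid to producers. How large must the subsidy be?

Required subsidy s = 30 per unit

At x = 576, from the demand curve buyers pay Pb = 2027/7 − (2/7)·576 = 125; from the supply curve sellers need Ps = 11 + 0.25·576 = 155.
The subsidy must fill the gap: s = Ps − Pb = 155 − 125 = 30.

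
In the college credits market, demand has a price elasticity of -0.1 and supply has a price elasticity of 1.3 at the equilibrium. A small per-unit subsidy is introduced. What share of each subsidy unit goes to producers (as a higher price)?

Producer share = 1/14

For a small subsidy around the equilibrium, the benefit split depends on the relative slopes, which at a point are proportional to the elasticities.
Buyer share = εs/(εs + |εd|) = 1.3/(1.3 + 0.1) = 13/14; seller share = |εd|/(εs + |εd|) = 1/14.
So producers capture 1/14 of the subsidy.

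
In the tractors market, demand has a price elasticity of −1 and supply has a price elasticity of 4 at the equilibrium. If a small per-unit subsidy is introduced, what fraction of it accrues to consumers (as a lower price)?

For a small subsidy around the equilibrium, the benefit split depends on the relative slopes, which at a point are proportional to the elasticities.
Buyer share = εs/(εs + |εd|) = 4/(4 + 1) = 0.8; seller share = |εd|/(εs + |εd|) = 0.2.

Consumer share = 0.8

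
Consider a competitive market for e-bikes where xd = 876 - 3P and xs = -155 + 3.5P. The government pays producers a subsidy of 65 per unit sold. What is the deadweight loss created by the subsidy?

Pre-subsidy: 876 - 3P = -155 + 3.5P gives P* = 2062/13, x* = 5202/13.
With the subsidy, sellers receive Ps = Pb + 65 for each unit, where Pb is the price buyers pay.
Supply in terms of Pb becomes xs = -155 + 3.5(Pb + 65) = 72.5 + 3.5Pb. Setting this equal to demand: 876 - 3Pb = 72.5 + 3.5Pb, so Pb = 1607/13.
Sellers receive Ps = 1607/13 + 65 = 2452/13; x' = 876 − 3·(1607/13) = 6567/13.
The subsidy expands output by 6567/13 − 5202/13 = 105 past the efficient level; on those units the gap between marginal cost and willingness to pay runs from 0 up to 65.
DWL = ½ × 65 × 105 = 3412.5.

Deadweight loss = 3412.5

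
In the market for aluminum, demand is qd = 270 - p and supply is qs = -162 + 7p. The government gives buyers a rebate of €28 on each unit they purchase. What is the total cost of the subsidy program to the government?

Pre-subsidy: 270 - p = -162 + 7p gives p* = 54, q* = 216.
With the rebate, buyers effectively pay pb = ps − 28, where ps is the price sellers receive.
Demand in terms of ps becomes qd = 270 − 1(ps − 28) = 298 - ps. Setting this equal to supply: 298 - ps = -162 + 7ps, so ps = 57.5.
Buyers pay pb = 57.5 − 28 = 29.5; q' = -162 + 7·57.5 = 240.5.
Government outlay = subsidy × quantity = 28 × 240.5 = 6734.

Government cost = €6734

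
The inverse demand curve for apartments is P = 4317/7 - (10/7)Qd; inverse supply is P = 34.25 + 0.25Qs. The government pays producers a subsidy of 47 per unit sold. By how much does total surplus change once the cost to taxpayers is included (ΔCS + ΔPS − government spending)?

Pre-subsidy: 4317/7 - (10/7)Q = 34.25 + 0.25Q gives Q* = 347 and P* = 121.
With the subsidy, sellers receive Ps = Pb + 47 for each unit, where Pb is the price buyers pay.
On the curves, Pb = 4317/7 - (10/7)Q and Ps = 34.25 + 0.25Q; the wedge Ps − Pb = 47 gives 34.25 + 0.25Q − (4317/7 - (10/7)Q) = 47, so Q' = 375.
Then Pb = 4317/7 − (10/7)·375 = 81 and Ps = 34.25 + 0.25·375 = 128.
ΔCS = ½(347 + 375)(121 − 81) = 14440; ΔPS = ½(347 + 375)(128 − 121) = 2527.
Government spending = 47 × 375 = 17625.
Net change = 14440 + 2527 − 17625 = -658. The loss equals the DWL triangle ½·47·28.

Net change in total surplus = -658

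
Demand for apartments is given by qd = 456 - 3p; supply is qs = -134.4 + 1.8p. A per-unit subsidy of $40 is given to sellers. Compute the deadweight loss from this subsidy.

Pre-subsidy: 456 - 3p = -134.4 + 1.8p gives p* = 123, q* = 87.
With the subsidy, sellers receive ps = pb + 40 for each unit, where pb is the price buyers pay.
Supply in terms of pb becomes qs = -134.4 + 1.8(pb + 40) = -62.4 + 1.8pb. Setting this equal to demand: 456 - 3pb = -62.4 + 1.8pb, so pb = 108.
Sellers receive ps = 108 + 40 = 148; q' = 456 − 3·108 = 132.
The subsidy expands output by 132 − 87 = 45 past the efficient level; on those units the gap between marginal cost and willingness to pay runs from 0 up to 40.
DWL = ½ × 40 × 45 = 900.

Deadweight loss = $900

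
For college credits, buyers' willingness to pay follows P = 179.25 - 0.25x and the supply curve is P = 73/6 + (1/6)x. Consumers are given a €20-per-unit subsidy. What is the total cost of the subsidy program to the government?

Government cost = €8980

Pre-subsidy: 179.25 - 0.25x = 73/6 + (1/6)x gives x* = 401 and P* = 79.
With the rebate, buyers effectively pay Pb = Ps − 20, where Ps is the price sellers receive.
On the curves, Pb = 179.25 - 0.25x and Ps = 73/6 + (1/6)x; the wedge Ps − Pb = 20 gives 73/6 + (1/6)x − (179.25 - 0.25x) = 20, so x' = 449.
Then Pb = 179.25 − 0.25·449 = 67 and Ps = 73/6 + (1/6)·449 = 87.
Government outlay = subsidy × quantity = 20 × 449 = 8980.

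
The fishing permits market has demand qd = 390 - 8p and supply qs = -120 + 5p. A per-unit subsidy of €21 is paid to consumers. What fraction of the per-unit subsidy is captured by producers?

Producer share = 8/13

Pre-subsidy: 390 - 8p = -120 + 5p gives p* = 510/13, q* = 990/13.
With the rebate, buyers effectively pay pb = ps − 21, where ps is the price sellers receive.
Demand in terms of ps becomes qd = 390 − 8(ps − 21) = 558 - 8ps. Setting this equal to supply: 558 - 8ps = -120 + 5ps, so ps = 678/13.
Buyers pay pb = 678/13 − 21 = 405/13; q' = -120 + 5·(678/13) = 1830/13.
Buyers' price falls by p* − pb = 510/13 − 405/13 = 105/13; sellers' price rises by ps − p* = 678/13 − 510/13 = 168/13.
So producers capture (168/13)/21 = 8/13 of each unit of subsidy.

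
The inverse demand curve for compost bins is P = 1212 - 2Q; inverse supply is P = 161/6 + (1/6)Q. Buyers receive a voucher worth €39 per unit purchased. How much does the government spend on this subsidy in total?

Pre-subsidy: 1212 - 2Q = 161/6 + (1/6)Q gives Q* = 547 and P* = 118.
With the rebate, buyers effectively pay Pb = Ps − 39, where Ps is the price sellers receive.
On the curves, Pb = 1212 - 2Q and Ps = 161/6 + (1/6)Q; the wedge Ps − Pb = 39 gives 161/6 + (1/6)Q − (1212 - 2Q) = 39, so Q' = 565.
Then Pb = 1212 − 2·565 = 82 and Ps = 161/6 + (1/6)·565 = 121.
Government outlay = subsidy × quantity = 39 × 565 = 22035.

Government cost = €22035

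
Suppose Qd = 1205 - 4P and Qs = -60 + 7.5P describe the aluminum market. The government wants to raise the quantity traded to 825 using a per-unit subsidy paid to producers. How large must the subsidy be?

Required subsidy s = 23 per unit

At Q = 825, invert demand for the buyer price: Pb = (1205 − 825)/4 = 95; invert supply for the seller price: Ps = (825 − (-60))/7.5 = 118.
The subsidy must fill the gap: s = Ps − Pb = 118 − 95 = 23.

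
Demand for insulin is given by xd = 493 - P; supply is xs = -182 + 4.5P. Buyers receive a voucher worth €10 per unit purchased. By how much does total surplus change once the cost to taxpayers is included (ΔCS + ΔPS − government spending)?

Pre-subsidy: 493 - P = -182 + 4.5P gives P* = 1350/11, x* = 4073/11.
With the rebate, buyers effectively pay Pb = Ps − 10, where Ps is the price sellers receive.
Demand in terms of Ps becomes xd = 493 − 1(Ps − 10) = 503 - Ps. Setting this equal to supply: 503 - Ps = -182 + 4.5Ps, so Ps = 1370/11.
Buyers pay Pb = 1370/11 − 10 = 1260/11; x' = -182 + 4.5·(1370/11) = 4163/11.
ΔCS = ½(4073/11 + 4163/11)(1350/11 − 1260/11) = 370620/121; ΔPS = ½(4073/11 + 4163/11)(1370/11 − 1350/11) = 82360/121.
Government spending = 10 × 4163/11 = 41630/11.
Net change = 370620/121 + 82360/121 − 41630/11 = -450/11. The loss equals the DWL triangle ½·10·90/11.

Net change in total surplus = -450/11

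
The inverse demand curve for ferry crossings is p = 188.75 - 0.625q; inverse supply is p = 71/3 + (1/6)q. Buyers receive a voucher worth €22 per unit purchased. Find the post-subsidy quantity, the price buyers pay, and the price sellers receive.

q' = 4490/19; buyers pay 780/19; sellers receive 1198/19

Pre-subsidy: 188.75 - 0.625q = 71/3 + (1/6)q gives q* = 3962/19 and p* = 1110/19.
With the rebate, buyers effectively pay pb = ps − 22, where ps is the price sellers receive.
On the curves, pb = 188.75 - 0.625q and ps = 71/3 + (1/6)q; the wedge ps − pb = 22 gives 71/3 + (1/6)q − (188.75 - 0.625q) = 22, so q' = 4490/19.
Then pb = 188.75 − 0.625·(4490/19) = 780/19 and ps = 71/3 + (1/6)·(4490/19) = 1198/19.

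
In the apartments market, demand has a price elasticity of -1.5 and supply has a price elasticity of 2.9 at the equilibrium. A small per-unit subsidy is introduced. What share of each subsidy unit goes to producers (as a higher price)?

Producer share = 15/44

For a small subsidy around the equilibrium, the benefit split depends on the relative slopes, which at a point are proportional to the elasticities.
Buyer share = εs/(εs + |εd|) = 2.9/(2.9 + 1.5) = 29/44; seller share = |εd|/(εs + |εd|) = 15/44.
So producers capture 15/44 of the subsidy.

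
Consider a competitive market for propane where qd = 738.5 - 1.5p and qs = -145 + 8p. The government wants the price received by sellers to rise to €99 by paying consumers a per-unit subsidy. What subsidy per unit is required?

At a seller price of 99, quantity supplied is -145 + 8·99 = 647.
Buyers absorb 647 only when they pay pb with 738.5 − 1.5·pb = 647, i.e. pb = 61.
s = ps − pb = 99 − 61 = 38.

Required subsidy s = €38 per unit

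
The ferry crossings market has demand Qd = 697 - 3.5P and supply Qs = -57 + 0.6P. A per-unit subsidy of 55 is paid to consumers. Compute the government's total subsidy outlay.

Pre-subsidy: 697 - 3.5P = -57 + 0.6P gives P* = 7540/41, Q* = 2187/41.
With the rebate, buyers effectively pay Pb = Ps − 55, where Ps is the price sellers receive.
Demand in terms of Ps becomes Qd = 697 − 3.5(Ps − 55) = 889.5 - 3.5Ps. Setting this equal to supply: 889.5 - 3.5Ps = -57 + 0.6Ps, so Ps = 9465/41.
Buyers pay Pb = 9465/41 − 55 = 7210/41; Q' = -57 + 0.6·(9465/41) = 3342/41.
Government outlay = subsidy × quantity = 55 × 3342/41 = 183810/41.

Government cost = 183810/41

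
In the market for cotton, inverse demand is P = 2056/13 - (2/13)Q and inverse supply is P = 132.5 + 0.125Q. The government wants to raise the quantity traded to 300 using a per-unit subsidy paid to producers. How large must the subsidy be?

Required subsidy s = 58 per unit

At Q = 300, from the demand curve buyers pay Pb = 2056/13 − (2/13)·300 = 112; from the supply curve sellers need Ps = 132.5 + 0.125·300 = 170.
The subsidy must fill the gap: s = Ps − Pb = 170 − 112 = 58.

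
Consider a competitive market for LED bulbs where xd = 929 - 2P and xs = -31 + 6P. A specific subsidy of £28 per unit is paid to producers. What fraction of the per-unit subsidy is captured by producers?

Producer share = 0.25

Pre-subsidy: 929 - 2P = -31 + 6P gives P* = 120, x* = 689.
With the subsidy, sellers receive Ps = Pb + 28 for each unit, where Pb is the price buyers pay.
Supply in terms of Pb becomes xs = -31 + 6(Pb + 28) = 137 + 6Pb. Setting this equal to demand: 929 - 2Pb = 137 + 6Pb, so Pb = 99.
Sellers receive Ps = 99 + 28 = 127; x' = 929 − 2·99 = 731.
Buyers' price falls by P* − Pb = 120 − 99 = 21; sellers' price rises by Ps − P* = 127 − 120 = 7.
So producers capture 7/28 = 0.25 of each unit of subsidy.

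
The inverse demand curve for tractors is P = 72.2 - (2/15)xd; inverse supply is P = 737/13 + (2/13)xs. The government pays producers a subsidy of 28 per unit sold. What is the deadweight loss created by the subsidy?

Pre-subsidy: 72.2 - (2/15)x = 737/13 + (2/13)x gives x* = 54 and P* = 65.
With the subsidy, sellers receive Ps = Pb + 28 for each unit, where Pb is the price buyers pay.
On the curves, Pb = 72.2 - (2/15)x and Ps = 737/13 + (2/13)x; the wedge Ps − Pb = 28 gives 737/13 + (2/13)x − (72.2 - (2/15)x) = 28, so x' = 151.5.
Then Pb = 72.2 − (2/15)·151.5 = 52 and Ps = 737/13 + (2/13)·151.5 = 80.
The subsidy expands output by 151.5 − 54 = 97.5 past the efficient level; on those units the gap between marginal cost and willingness to pay runs from 0 up to 28.
DWL = ½ × 28 × 97.5 = 1365.

Deadweight loss = 1365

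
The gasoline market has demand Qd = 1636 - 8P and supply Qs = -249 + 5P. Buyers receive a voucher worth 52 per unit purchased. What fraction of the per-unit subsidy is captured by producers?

Pre-subsidy: 1636 - 8P = -249 + 5P gives P* = 145, Q* = 476.
With the rebate, buyers effectively pay Pb = Ps − 52, where Ps is the price sellers receive.
Demand in terms of Ps becomes Qd = 1636 − 8(Ps − 52) = 2052 - 8Ps. Setting this equal to supply: 2052 - 8Ps = -249 + 5Ps, so Ps = 177.
Buyers pay Pb = 177 − 52 = 125; Q' = -249 + 5·177 = 636.
Buyers' price falls by P* − Pb = 145 − 125 = 20; sellers' price rises by Ps − P* = 177 − 145 = 32.
So producers capture 32/52 = 8/13 of each unit of subsidy.

Producer share = 8/13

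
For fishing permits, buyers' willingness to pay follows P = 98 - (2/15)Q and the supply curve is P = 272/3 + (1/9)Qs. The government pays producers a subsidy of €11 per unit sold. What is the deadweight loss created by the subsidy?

Pre-subsidy: 98 - (2/15)Q = 272/3 + (1/9)Q gives Q* = 30 and P* = 94.
With the subsidy, sellers receive Ps = Pb + 11 for each unit, where Pb is the price buyers pay.
On the curves, Pb = 98 - (2/15)Q and Ps = 272/3 + (1/9)Q; the wedge Ps − Pb = 11 gives 272/3 + (1/9)Q − (98 - (2/15)Q) = 11, so Q' = 75.
Then Pb = 98 − (2/15)·75 = 88 and Ps = 272/3 + (1/9)·75 = 99.
The subsidy expands output by 75 − 30 = 45 past the efficient level; on those units the gap between marginal cost and willingness to pay runs from 0 up to 11.
DWL = ½ × 11 × 45 = 247.5.

Deadweight loss = €247.5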